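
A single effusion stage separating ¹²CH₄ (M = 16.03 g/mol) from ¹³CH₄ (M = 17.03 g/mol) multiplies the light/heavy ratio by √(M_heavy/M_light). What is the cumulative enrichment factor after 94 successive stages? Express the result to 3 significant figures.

17.2

Each stage multiplies the ratio by α = √(17.03/16.03), so after 94 stages the overall factor is α^94 = (17.03/16.03)^(94/2).
= 1.06238^47 = 17.2.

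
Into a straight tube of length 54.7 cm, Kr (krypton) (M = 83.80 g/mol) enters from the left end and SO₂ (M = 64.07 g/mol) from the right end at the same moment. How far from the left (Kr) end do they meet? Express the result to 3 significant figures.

25.5 cm

In equal time, each gas travels a distance ∝ its rate ∝ 1/√M, so d_Kr/d_SO₂ = √(M_SO₂/M_Kr) = √(64.07/83.80) = 0.8744.
With d_Kr + d_SO₂ = 54.7 cm, d_SO₂ = 54.7/(1 + 0.8744) = 29.18 cm.
d_Kr = 54.7 − 29.18 = 25.5 cm.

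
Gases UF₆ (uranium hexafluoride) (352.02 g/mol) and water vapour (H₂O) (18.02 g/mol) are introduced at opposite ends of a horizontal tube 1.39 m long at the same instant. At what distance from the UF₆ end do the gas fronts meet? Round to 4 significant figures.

Graham's law gives d_UF₆/d_H₂O = rate_UF₆/rate_H₂O = √(M_H₂O/M_UF₆) = √(18.02/352.02) = 0.2263.
With d_UF₆ + d_H₂O = 1.39 m, d_H₂O = 1.39/(1 + 0.2263) = 1.134 m.
d_UF₆ = 1.39 − 1.134 = 0.2565 m.

0.2565 m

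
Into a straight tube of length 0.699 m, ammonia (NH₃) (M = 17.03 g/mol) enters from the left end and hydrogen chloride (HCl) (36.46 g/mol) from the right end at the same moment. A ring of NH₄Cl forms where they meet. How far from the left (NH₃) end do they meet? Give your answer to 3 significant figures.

The fronts meet when d_NH₃ + d_HCl = L with d_NH₃/d_HCl = √(M_HCl/M_NH₃) (Graham's law). Here √(M_HCl/M_NH₃) = √(36.46/17.03) = 1.463.
With d_NH₃ + d_HCl = 0.699 m, d_HCl = 0.699/(1 + 1.463) = 0.2838 m.
d_NH₃ = 0.699 − 0.2838 = 0.415 m.

0.415 m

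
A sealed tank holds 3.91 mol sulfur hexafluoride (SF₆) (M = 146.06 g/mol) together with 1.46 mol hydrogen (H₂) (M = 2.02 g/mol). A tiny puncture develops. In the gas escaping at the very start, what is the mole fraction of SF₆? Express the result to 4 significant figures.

Rate_i ∝ x_i/√M_i (Graham's law weighted by mole fraction), so the effusate composition follows n_i/√M_i.
So x_SF₆ in the escaping gas = (n_SF₆/√M_SF₆) / Σ(n_i/√M_i)
= (3.91/√146.06) / (3.91/√146.06 + 1.46/√2.02) = 0.3235/(0.3235 + 1.027) = 0.2395.

0.2395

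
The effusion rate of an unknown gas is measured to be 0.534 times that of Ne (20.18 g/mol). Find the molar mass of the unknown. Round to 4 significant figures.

By Graham's law, rate_X/rate_Ne = √(M_Ne/M_X).
0.534 = √(20.18/M_X)
M_X = 20.18 / 0.534² = 20.18 / 0.2852 = 70.77 g/mol

70.77 g/mol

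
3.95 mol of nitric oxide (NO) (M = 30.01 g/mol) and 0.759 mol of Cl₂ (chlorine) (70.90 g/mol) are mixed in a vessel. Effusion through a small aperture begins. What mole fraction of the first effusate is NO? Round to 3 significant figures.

Each component's effusion rate ∝ (its partial pressure)·(1/√M) ∝ n_i/√M_i.
So x_NO in the escaping gas = (n_NO/√M_NO) / Σ(n_i/√M_i)
= (3.95/√30.01) / (3.95/√30.01 + 0.759/√70.90) = 0.7210/(0.7210 + 0.09014) = 0.889.

0.889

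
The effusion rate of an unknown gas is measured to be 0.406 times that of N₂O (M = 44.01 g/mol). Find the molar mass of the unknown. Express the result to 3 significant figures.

267 g/mol

Since effusion rate ∝ 1/√M, rate_X/rate_N₂O = √(M_N₂O/M_X).
0.406 = √(44.01/M_X)
M_X = 44.01 / 0.406² = 44.01 / 0.1648 = 267 g/mol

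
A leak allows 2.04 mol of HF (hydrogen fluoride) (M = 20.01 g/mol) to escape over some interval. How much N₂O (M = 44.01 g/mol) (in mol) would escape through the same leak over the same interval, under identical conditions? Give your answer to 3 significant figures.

Since effusion rate ∝ 1/√M, rate_N₂O/rate_HF = √(M_HF/M_N₂O) = √(20.01/44.01) = √0.4547 = 0.6743.
So the amount for N₂O is 2.04 × 0.6743 = 1.38 mol.

1.38 mol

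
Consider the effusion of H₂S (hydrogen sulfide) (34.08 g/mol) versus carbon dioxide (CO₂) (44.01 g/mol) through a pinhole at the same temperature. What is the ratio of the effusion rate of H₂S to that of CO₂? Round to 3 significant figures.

1.14

Using Graham's law: rate_H₂S/rate_CO₂ = √(M_CO₂/M_H₂S) = √(44.01/34.08) = √1.291 = 1.14.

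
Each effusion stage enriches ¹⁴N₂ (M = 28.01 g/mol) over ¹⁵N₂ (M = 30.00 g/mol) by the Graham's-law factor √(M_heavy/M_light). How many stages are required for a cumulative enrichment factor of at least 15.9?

Single-stage factor α = √(30.00/28.01), so ln α = ½ ln(1.07105) = 0.03432.
Need α^N ≥ 15.9 ⇒ N ≥ ln(15.9) / ln α = 2.766 / 0.03432 = 80.61.
So at least 81 stages are needed.

81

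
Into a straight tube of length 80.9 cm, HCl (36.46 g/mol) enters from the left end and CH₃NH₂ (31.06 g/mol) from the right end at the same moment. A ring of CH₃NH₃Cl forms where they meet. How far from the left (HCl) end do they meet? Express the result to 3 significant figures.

38.8 cm

In equal time, each gas travels a distance ∝ its rate ∝ 1/√M, so d_HCl/d_CH₃NH₂ = √(M_CH₃NH₂/M_HCl) = √(31.06/36.46) = 0.9230.
With d_HCl + d_CH₃NH₂ = 80.9 cm, d_CH₃NH₂ = 80.9/(1 + 0.9230) = 42.07 cm.
d_HCl = 80.9 − 42.07 = 38.8 cm.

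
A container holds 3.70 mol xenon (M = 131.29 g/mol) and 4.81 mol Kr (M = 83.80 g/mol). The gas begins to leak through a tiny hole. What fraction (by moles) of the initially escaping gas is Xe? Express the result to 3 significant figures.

Rate_i ∝ x_i/√M_i (Graham's law weighted by mole fraction), so the effusate composition follows n_i/√M_i.
Mole fraction of Xe in the effusate = (n_Xe/√M_Xe) / (n_Xe/√M_Xe + n_Kr/√M_Kr)
= (3.70/√131.29) / (3.70/√131.29 + 4.81/√83.80) = 0.3229/(0.3229 + 0.5254) = 0.381.

0.381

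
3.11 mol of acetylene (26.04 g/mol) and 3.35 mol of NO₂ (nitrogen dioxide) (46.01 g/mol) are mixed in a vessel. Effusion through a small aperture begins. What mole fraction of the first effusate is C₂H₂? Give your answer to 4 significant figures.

0.5524

Effusion rate of each component ∝ n_i/√M_i (partial pressure × 1/√M).
Mole fraction of C₂H₂ in the effusate = (n_C₂H₂/√M_C₂H₂) / (n_C₂H₂/√M_C₂H₂ + n_NO₂/√M_NO₂)
= (3.11/√26.04) / (3.11/√26.04 + 3.35/√46.01) = 0.6095/(0.6095 + 0.4939) = 0.5524.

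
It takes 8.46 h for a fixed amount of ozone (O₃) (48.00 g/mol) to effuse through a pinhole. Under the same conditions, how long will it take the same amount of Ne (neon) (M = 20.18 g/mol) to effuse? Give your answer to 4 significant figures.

By Graham's law, t_Ne/t_O₃ = √(M_Ne/M_O₃) = √(20.18/48.00) = √0.4204 = 0.6484.
So the time for Ne is 8.46 × 0.6484 = 5.485 h.

5.485 h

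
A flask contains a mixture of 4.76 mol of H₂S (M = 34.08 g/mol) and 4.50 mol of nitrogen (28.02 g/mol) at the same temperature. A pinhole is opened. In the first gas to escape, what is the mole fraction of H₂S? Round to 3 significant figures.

0.490

Effusion rate of each component ∝ n_i/√M_i (partial pressure × 1/√M).
Mole fraction of H₂S in the effusate = (n_H₂S/√M_H₂S) / (n_H₂S/√M_H₂S + n_N₂/√M_N₂)
= (4.76/√34.08) / (4.76/√34.08 + 4.50/√28.02) = 0.8154/(0.8154 + 0.8501) = 0.490.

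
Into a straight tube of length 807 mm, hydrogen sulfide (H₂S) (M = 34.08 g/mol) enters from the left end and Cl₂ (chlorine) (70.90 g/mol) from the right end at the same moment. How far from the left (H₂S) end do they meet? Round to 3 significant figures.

477 mm

In equal time, each gas travels a distance ∝ its rate ∝ 1/√M, so d_H₂S/d_Cl₂ = √(M_Cl₂/M_H₂S) = √(70.90/34.08) = 1.442.
With d_H₂S + d_Cl₂ = 807 mm, d_Cl₂ = 807/(1 + 1.442) = 330.4 mm.
d_H₂S = 807 − 330.4 = 477 mm.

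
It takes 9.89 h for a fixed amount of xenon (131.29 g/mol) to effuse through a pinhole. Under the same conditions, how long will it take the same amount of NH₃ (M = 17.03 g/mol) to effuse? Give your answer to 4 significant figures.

3.562 h

Graham's law gives t_NH₃/t_Xe = √(M_NH₃/M_Xe) = √(17.03/131.29) = √0.1297 = 0.3602.
So the time for NH₃ is 9.89 × 0.3602 = 3.562 h.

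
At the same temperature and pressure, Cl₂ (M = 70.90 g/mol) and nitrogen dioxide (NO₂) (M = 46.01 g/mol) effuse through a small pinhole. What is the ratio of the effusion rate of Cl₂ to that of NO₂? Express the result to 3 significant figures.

Graham's law gives rate_Cl₂/rate_NO₂ = √(M_NO₂/M_Cl₂) = √(46.01/70.90) = √0.6489 = 0.806.

0.806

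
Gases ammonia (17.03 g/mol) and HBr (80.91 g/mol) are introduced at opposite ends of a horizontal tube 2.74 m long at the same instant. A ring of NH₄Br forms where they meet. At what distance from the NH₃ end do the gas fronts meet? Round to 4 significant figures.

Distances travelled in equal time are proportional to diffusion rates, so d_NH₃/d_HBr = √(M_HBr/M_NH₃) = √(80.91/17.03) = 2.180.
With d_NH₃ + d_HBr = 2.74 m, d_HBr = 2.74/(1 + 2.180) = 0.8617 m.
d_NH₃ = 2.74 − 0.8617 = 1.878 m.

1.878 m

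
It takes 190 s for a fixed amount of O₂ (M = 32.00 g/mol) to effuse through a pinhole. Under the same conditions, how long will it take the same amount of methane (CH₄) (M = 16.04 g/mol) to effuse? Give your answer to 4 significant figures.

Graham's law gives t_CH₄/t_O₂ = √(M_CH₄/M_O₂) = √(16.04/32.00) = √0.5012 = 0.7080.
So the time for CH₄ is 190 × 0.7080 = 134.5 s.

134.5 s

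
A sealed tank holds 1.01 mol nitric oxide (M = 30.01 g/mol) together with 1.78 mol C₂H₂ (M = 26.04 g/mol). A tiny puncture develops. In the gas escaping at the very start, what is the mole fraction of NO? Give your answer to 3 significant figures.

0.346

Effusion rate of each component ∝ n_i/√M_i (partial pressure × 1/√M).
x_NO(eff) = (n_NO/√M_NO) / (n_NO/√M_NO + n_C₂H₂/√M_C₂H₂)
= (1.01/√30.01) / (1.01/√30.01 + 1.78/√26.04) = 0.1844/(0.1844 + 0.3488) = 0.346.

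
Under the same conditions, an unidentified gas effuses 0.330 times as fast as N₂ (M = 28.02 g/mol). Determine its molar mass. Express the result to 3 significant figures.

257 g/mol

From Graham's law, rate_X/rate_N₂ = √(M_N₂/M_X).
0.330 = √(28.02/M_X)
M_X = 28.02 / 0.330² = 28.02 / 0.1089 = 257 g/mol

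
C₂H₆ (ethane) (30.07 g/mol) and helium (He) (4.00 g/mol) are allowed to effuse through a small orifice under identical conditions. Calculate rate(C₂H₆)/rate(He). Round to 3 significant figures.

0.365

By Graham's law, rate_C₂H₆/rate_He = √(M_He/M_C₂H₆) = √(4.00/30.07) = √0.1330 = 0.365.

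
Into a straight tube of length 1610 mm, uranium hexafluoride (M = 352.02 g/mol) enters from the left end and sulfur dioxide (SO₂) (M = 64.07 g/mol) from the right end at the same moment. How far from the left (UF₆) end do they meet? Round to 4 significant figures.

In equal time, each gas travels a distance ∝ its rate ∝ 1/√M, so d_UF₆/d_SO₂ = √(M_SO₂/M_UF₆) = √(64.07/352.02) = 0.4266.
With d_UF₆ + d_SO₂ = 1610 mm, d_SO₂ = 1610/(1 + 0.4266) = 1129 mm.
d_UF₆ = 1610 − 1129 = 481.5 mm.

481.5 mm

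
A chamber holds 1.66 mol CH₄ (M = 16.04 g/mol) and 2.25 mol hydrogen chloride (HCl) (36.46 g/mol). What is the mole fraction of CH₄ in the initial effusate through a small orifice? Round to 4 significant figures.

0.5266

Each component's effusion rate ∝ (its partial pressure)·(1/√M) ∝ n_i/√M_i.
So x_CH₄ in the escaping gas = (n_CH₄/√M_CH₄) / Σ(n_i/√M_i)
= (1.66/√16.04) / (1.66/√16.04 + 2.25/√36.46) = 0.4145/(0.4145 + 0.3726) = 0.5266.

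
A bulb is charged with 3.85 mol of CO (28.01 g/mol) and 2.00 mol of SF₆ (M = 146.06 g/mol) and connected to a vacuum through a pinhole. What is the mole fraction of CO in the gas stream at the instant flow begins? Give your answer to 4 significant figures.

Each component's effusion rate ∝ (its partial pressure)·(1/√M) ∝ n_i/√M_i.
x_CO(eff) = (n_CO/√M_CO) / (n_CO/√M_CO + n_SF₆/√M_SF₆)
= (3.85/√28.01) / (3.85/√28.01 + 2.00/√146.06) = 0.7275/(0.7275 + 0.1655) = 0.8147.

0.8147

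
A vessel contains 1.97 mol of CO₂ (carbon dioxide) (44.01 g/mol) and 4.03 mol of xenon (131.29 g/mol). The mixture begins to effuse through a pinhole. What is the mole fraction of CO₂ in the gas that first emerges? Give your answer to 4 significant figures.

0.4578

Rate_i ∝ x_i/√M_i (Graham's law weighted by mole fraction), so the effusate composition follows n_i/√M_i.
Mole fraction of CO₂ in the effusate = (n_CO₂/√M_CO₂) / (n_CO₂/√M_CO₂ + n_Xe/√M_Xe)
= (1.97/√44.01) / (1.97/√44.01 + 4.03/√131.29) = 0.2970/(0.2970 + 0.3517) = 0.4578.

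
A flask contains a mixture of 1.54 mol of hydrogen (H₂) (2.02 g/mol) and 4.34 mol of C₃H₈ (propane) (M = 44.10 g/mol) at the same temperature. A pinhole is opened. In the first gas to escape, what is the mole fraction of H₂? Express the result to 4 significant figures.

0.6238

Rate_i ∝ x_i/√M_i (Graham's law weighted by mole fraction), so the effusate composition follows n_i/√M_i.
So x_H₂ in the escaping gas = (n_H₂/√M_H₂) / Σ(n_i/√M_i)
= (1.54/√2.02) / (1.54/√2.02 + 4.34/√44.10) = 1.084/(1.084 + 0.6535) = 0.6238.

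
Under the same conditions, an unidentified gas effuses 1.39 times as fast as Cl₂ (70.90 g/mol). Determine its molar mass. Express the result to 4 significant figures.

Graham's law gives rate_X/rate_Cl₂ = √(M_Cl₂/M_X).
1.39 = √(70.90/M_X)
M_X = 70.90 / 1.39² = 70.90 / 1.932 = 36.70 g/mol

36.70 g/mol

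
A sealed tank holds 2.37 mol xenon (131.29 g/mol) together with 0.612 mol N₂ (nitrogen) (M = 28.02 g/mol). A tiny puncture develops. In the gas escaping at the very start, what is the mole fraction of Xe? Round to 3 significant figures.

Rate_i ∝ x_i/√M_i (Graham's law weighted by mole fraction), so the effusate composition follows n_i/√M_i.
Mole fraction of Xe in the effusate = (n_Xe/√M_Xe) / (n_Xe/√M_Xe + n_N₂/√M_N₂)
= (2.37/√131.29) / (2.37/√131.29 + 0.612/√28.02) = 0.2068/(0.2068 + 0.1156) = 0.641.

0.641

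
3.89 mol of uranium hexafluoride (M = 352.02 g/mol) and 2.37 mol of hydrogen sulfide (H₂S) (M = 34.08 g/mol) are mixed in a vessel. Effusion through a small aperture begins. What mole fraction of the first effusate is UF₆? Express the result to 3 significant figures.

Each component's effusion rate ∝ (its partial pressure)·(1/√M) ∝ n_i/√M_i.
So x_UF₆ in the escaping gas = (n_UF₆/√M_UF₆) / Σ(n_i/√M_i)
= (3.89/√352.02) / (3.89/√352.02 + 2.37/√34.08) = 0.2073/(0.2073 + 0.4060) = 0.338.

0.338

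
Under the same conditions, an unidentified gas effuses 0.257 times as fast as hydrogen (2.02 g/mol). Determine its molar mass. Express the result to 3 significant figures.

Since effusion rate ∝ 1/√M, rate_X/rate_H₂ = √(M_H₂/M_X).
0.257 = √(2.02/M_X)
M_X = 2.02 / 0.257² = 2.02 / 0.06605 = 30.6 g/mol

30.6 g/mol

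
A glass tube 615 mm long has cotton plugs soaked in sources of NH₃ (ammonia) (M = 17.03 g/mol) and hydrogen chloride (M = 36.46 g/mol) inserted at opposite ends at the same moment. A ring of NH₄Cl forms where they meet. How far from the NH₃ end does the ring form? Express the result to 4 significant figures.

365.3 mm

Graham's law gives d_NH₃/d_HCl = rate_NH₃/rate_HCl = √(M_HCl/M_NH₃) = √(36.46/17.03) = 1.463.
With d_NH₃ + d_HCl = 615 mm, d_HCl = 615/(1 + 1.463) = 249.7 mm.
d_NH₃ = 615 − 249.7 = 365.3 mm.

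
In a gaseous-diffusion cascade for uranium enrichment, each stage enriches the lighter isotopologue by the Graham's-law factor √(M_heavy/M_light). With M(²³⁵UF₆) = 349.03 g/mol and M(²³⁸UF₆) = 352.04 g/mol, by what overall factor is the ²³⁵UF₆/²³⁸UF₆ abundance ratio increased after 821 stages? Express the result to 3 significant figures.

After 821 stages the ratio has grown by (√(352.04/349.03))^821 = (352.04/349.03)^(821/2).
= 1.00862^(821/2) = 34.0.

34.0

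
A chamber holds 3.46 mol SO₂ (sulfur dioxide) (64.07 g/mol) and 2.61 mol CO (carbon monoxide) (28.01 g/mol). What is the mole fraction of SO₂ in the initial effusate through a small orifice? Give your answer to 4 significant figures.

Each component's effusion rate ∝ (its partial pressure)·(1/√M) ∝ n_i/√M_i.
So x_SO₂ in the escaping gas = (n_SO₂/√M_SO₂) / Σ(n_i/√M_i)
= (3.46/√64.07) / (3.46/√64.07 + 2.61/√28.01) = 0.4323/(0.4323 + 0.4932) = 0.4671.

0.4671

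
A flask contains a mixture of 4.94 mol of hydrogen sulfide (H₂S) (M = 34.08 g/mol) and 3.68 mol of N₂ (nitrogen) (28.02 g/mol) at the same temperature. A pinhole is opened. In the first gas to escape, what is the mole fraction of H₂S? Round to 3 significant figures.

0.549

Rate_i ∝ x_i/√M_i (Graham's law weighted by mole fraction), so the effusate composition follows n_i/√M_i.
x_H₂S(eff) = (n_H₂S/√M_H₂S) / (n_H₂S/√M_H₂S + n_N₂/√M_N₂)
= (4.94/√34.08) / (4.94/√34.08 + 3.68/√28.02) = 0.8462/(0.8462 + 0.6952) = 0.549.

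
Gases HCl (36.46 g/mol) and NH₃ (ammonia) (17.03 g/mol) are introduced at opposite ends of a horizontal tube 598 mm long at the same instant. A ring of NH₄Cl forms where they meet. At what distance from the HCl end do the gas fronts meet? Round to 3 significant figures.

The fronts meet when d_HCl + d_NH₃ = L with d_HCl/d_NH₃ = √(M_NH₃/M_HCl) (Graham's law). Here √(M_NH₃/M_HCl) = √(17.03/36.46) = 0.6834.
With d_HCl + d_NH₃ = 598 mm, d_NH₃ = 598/(1 + 0.6834) = 355.2 mm.
d_HCl = 598 − 355.2 = 243 mm.

243 mm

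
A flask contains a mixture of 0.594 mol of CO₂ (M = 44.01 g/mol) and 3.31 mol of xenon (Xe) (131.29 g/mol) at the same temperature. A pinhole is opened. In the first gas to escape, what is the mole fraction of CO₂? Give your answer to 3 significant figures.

0.237

Effusion rate of each component ∝ n_i/√M_i (partial pressure × 1/√M).
x_CO₂(eff) = (n_CO₂/√M_CO₂) / (n_CO₂/√M_CO₂ + n_Xe/√M_Xe)
= (0.594/√44.01) / (0.594/√44.01 + 3.31/√131.29) = 0.08954/(0.08954 + 0.2889) = 0.237.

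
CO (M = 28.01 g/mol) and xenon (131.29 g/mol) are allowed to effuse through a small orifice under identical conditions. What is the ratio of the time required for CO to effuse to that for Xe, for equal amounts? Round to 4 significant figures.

Graham's law gives t_CO/t_Xe = √(M_CO/M_Xe) = √(28.01/131.29) = √0.2133 = 0.4619.

0.4619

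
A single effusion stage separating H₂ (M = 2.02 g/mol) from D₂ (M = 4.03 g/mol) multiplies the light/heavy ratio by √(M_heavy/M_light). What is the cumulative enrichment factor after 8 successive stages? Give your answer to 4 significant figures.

The single-stage factor is √(M_heavy/M_light), so 8 stages give [√(4.03/2.02)]^8 = (4.03/2.02)^(8/2).
= 1.99505^4 = 15.84.

15.84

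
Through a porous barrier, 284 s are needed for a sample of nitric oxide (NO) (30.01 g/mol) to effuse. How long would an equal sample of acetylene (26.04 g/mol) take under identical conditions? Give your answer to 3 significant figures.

265 s

Using Graham's law: t_C₂H₂/t_NO = √(M_C₂H₂/M_NO) = √(26.04/30.01) = √0.8677 = 0.9315.
So the time for C₂H₂ is 284 × 0.9315 = 265 s.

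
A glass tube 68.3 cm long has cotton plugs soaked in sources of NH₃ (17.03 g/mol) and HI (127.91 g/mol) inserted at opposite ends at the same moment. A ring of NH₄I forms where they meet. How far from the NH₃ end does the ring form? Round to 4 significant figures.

In equal time, each gas travels a distance ∝ its rate ∝ 1/√M, so d_NH₃/d_HI = √(M_HI/M_NH₃) = √(127.91/17.03) = 2.741.
With d_NH₃ + d_HI = 68.3 cm, d_HI = 68.3/(1 + 2.741) = 18.26 cm.
d_NH₃ = 68.3 − 18.26 = 50.04 cm.

50.04 cm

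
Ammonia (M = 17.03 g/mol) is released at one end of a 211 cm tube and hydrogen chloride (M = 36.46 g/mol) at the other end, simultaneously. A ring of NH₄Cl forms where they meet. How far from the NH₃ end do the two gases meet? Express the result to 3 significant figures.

125 cm

The fronts meet when d_NH₃ + d_HCl = L with d_NH₃/d_HCl = √(M_HCl/M_NH₃) (Graham's law). Here √(M_HCl/M_NH₃) = √(36.46/17.03) = 1.463.
With d_NH₃ + d_HCl = 211 cm, d_HCl = 211/(1 + 1.463) = 85.66 cm.
d_NH₃ = 211 − 85.66 = 125 cm.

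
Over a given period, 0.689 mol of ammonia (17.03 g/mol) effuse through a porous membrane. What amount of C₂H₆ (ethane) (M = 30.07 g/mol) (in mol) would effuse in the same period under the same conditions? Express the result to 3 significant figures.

Graham's law gives rate_C₂H₆/rate_NH₃ = √(M_NH₃/M_C₂H₆) = √(17.03/30.07) = √0.5663 = 0.7526.
So the amount for C₂H₆ is 0.689 × 0.7526 = 0.519 mol.

0.519 mol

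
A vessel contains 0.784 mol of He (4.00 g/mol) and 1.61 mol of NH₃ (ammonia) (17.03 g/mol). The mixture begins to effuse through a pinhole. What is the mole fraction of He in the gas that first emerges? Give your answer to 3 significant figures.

0.501

Rate_i ∝ x_i/√M_i (Graham's law weighted by mole fraction), so the effusate composition follows n_i/√M_i.
Mole fraction of He in the effusate = (n_He/√M_He) / (n_He/√M_He + n_NH₃/√M_NH₃)
= (0.784/√4.00) / (0.784/√4.00 + 1.61/√17.03) = 0.3920/(0.3920 + 0.3901) = 0.501.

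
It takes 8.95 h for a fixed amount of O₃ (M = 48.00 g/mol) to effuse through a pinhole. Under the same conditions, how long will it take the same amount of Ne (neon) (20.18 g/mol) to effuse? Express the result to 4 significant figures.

5.803 h

From Graham's law, t_Ne/t_O₃ = √(M_Ne/M_O₃) = √(20.18/48.00) = √0.4204 = 0.6484.
So the time for Ne is 8.95 × 0.6484 = 5.803 h.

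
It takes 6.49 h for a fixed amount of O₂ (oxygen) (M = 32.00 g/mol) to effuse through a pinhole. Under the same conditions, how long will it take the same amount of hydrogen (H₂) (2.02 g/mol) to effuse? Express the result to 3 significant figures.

By Graham's law, t_H₂/t_O₂ = √(M_H₂/M_O₂) = √(2.02/32.00) = √0.06313 = 0.2512.
So the time for H₂ is 6.49 × 0.2512 = 1.63 h.

1.63 h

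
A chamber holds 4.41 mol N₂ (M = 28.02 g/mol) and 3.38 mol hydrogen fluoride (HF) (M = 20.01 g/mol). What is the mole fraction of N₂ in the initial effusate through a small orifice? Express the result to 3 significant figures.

0.524

Each component's effusion rate ∝ (its partial pressure)·(1/√M) ∝ n_i/√M_i.
So x_N₂ in the escaping gas = (n_N₂/√M_N₂) / Σ(n_i/√M_i)
= (4.41/√28.02) / (4.41/√28.02 + 3.38/√20.01) = 0.8331/(0.8331 + 0.7556) = 0.524.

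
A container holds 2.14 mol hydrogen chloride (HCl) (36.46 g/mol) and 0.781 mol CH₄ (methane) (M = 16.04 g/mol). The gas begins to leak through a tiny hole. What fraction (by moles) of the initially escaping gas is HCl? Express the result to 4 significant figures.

0.6451

The effusion rate of species i is ∝ p_i/√M_i ∝ n_i/√M_i.
x_HCl(eff) = (n_HCl/√M_HCl) / (n_HCl/√M_HCl + n_CH₄/√M_CH₄)
= (2.14/√36.46) / (2.14/√36.46 + 0.781/√16.04) = 0.3544/(0.3544 + 0.1950) = 0.6451.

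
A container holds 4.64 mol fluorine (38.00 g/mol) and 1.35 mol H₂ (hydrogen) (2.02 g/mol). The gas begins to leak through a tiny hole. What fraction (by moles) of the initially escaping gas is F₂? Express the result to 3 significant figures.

The effusion rate of species i is ∝ p_i/√M_i ∝ n_i/√M_i.
So x_F₂ in the escaping gas = (n_F₂/√M_F₂) / Σ(n_i/√M_i)
= (4.64/√38.00) / (4.64/√38.00 + 1.35/√2.02) = 0.7527/(0.7527 + 0.9499) = 0.442.

0.442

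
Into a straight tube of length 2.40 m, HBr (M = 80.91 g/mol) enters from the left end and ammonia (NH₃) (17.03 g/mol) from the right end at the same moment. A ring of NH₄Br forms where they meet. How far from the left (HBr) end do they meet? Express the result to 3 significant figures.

0.755 m

The fronts meet when d_HBr + d_NH₃ = L with d_HBr/d_NH₃ = √(M_NH₃/M_HBr) (Graham's law). Here √(M_NH₃/M_HBr) = √(17.03/80.91) = 0.4588.
With d_HBr + d_NH₃ = 2.40 m, d_NH₃ = 2.40/(1 + 0.4588) = 1.645 m.
d_HBr = 2.40 − 1.645 = 0.755 m.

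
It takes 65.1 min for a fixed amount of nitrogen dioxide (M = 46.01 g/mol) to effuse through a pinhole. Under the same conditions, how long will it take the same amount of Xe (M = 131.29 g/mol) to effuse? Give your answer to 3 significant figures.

110 min

From Graham's law, t_Xe/t_NO₂ = √(M_Xe/M_NO₂) = √(131.29/46.01) = √2.854 = 1.689.
So the time for Xe is 65.1 × 1.689 = 110 min.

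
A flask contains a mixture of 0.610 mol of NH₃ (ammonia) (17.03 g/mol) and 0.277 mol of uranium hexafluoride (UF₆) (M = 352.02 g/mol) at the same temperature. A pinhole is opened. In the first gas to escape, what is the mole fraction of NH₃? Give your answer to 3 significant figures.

0.909

Each component's effusion rate ∝ (its partial pressure)·(1/√M) ∝ n_i/√M_i.
So x_NH₃ in the escaping gas = (n_NH₃/√M_NH₃) / Σ(n_i/√M_i)
= (0.610/√17.03) / (0.610/√17.03 + 0.277/√352.02) = 0.1478/(0.1478 + 0.01476) = 0.909.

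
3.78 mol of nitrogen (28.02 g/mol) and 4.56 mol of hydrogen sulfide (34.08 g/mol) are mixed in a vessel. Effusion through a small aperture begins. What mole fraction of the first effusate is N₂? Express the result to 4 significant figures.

The effusion rate of species i is ∝ p_i/√M_i ∝ n_i/√M_i.
x_N₂(eff) = (n_N₂/√M_N₂) / (n_N₂/√M_N₂ + n_H₂S/√M_H₂S)
= (3.78/√28.02) / (3.78/√28.02 + 4.56/√34.08) = 0.7141/(0.7141 + 0.7811) = 0.4776.

0.4776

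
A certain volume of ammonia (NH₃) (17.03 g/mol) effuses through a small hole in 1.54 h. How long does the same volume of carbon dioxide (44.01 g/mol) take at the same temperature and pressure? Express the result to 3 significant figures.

From Graham's law, t_CO₂/t_NH₃ = √(M_CO₂/M_NH₃) = √(44.01/17.03) = √2.584 = 1.608.
So the time for CO₂ is 1.54 × 1.608 = 2.48 h.

2.48 h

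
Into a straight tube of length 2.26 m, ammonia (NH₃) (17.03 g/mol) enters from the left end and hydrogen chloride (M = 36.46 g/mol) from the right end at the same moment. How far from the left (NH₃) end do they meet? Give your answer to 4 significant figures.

Distances travelled in equal time are proportional to diffusion rates, so d_NH₃/d_HCl = √(M_HCl/M_NH₃) = √(36.46/17.03) = 1.463.
With d_NH₃ + d_HCl = 2.26 m, d_HCl = 2.26/(1 + 1.463) = 0.9175 m.
d_NH₃ = 2.26 − 0.9175 = 1.342 m.

1.342 m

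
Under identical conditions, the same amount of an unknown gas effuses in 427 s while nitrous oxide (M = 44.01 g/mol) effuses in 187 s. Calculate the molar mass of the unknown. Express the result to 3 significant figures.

From Graham's law, t_X/t_N₂O = √(M_X/M_N₂O).
427/187 = 2.283 = √(M_X/44.01)
M_X = 44.01 × 2.283² = 44.01 × 5.214 = 229 g/mol

229 g/mol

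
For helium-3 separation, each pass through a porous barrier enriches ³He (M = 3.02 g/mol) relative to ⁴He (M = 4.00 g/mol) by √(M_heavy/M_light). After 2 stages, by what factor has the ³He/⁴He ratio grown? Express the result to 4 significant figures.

1.325

The single-stage factor is √(M_heavy/M_light), so 2 stages give [√(4.00/3.02)]^2 = (4.00/3.02)^(2/2).
= 1.32450^1 = 1.325.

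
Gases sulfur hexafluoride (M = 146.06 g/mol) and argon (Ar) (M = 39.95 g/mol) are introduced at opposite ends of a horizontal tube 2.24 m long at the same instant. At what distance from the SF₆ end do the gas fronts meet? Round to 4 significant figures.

0.7692 m

The fronts meet when d_SF₆ + d_Ar = L with d_SF₆/d_Ar = √(M_Ar/M_SF₆) (Graham's law). Here √(M_Ar/M_SF₆) = √(39.95/146.06) = 0.5230.
With d_SF₆ + d_Ar = 2.24 m, d_Ar = 2.24/(1 + 0.5230) = 1.471 m.
d_SF₆ = 2.24 − 1.471 = 0.7692 m.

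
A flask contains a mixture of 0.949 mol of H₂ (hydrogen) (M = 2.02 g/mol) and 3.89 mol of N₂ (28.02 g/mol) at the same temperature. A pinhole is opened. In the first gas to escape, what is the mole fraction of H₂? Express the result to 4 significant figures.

The effusion rate of species i is ∝ p_i/√M_i ∝ n_i/√M_i.
So x_H₂ in the escaping gas = (n_H₂/√M_H₂) / Σ(n_i/√M_i)
= (0.949/√2.02) / (0.949/√2.02 + 3.89/√28.02) = 0.6677/(0.6677 + 0.7349) = 0.4761.

0.4761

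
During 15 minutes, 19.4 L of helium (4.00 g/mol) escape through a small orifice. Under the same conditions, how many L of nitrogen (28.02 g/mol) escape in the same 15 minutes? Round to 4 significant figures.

7.330 L

From Graham's law, rate_N₂/rate_He = √(M_He/M_N₂) = √(4.00/28.02) = √0.1428 = 0.3778.
So the volume for N₂ is 19.4 × 0.3778 = 7.330 L.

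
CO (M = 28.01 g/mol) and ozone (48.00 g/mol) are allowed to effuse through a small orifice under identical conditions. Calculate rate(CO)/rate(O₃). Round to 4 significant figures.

1.309

Using Graham's law: rate_CO/rate_O₃ = √(M_O₃/M_CO) = √(48.00/28.01) = √1.714 = 1.309.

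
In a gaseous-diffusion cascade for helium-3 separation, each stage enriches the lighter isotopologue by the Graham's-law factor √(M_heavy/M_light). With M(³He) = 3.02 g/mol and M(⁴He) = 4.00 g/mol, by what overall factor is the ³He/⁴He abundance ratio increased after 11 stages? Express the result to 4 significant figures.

4.691

After 11 stages the ratio has grown by (√(4.00/3.02))^11 = (4.00/3.02)^(11/2).
= 1.32450^(11/2) = 4.691.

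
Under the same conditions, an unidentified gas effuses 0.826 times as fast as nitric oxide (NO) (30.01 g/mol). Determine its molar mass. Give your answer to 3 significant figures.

Using Graham's law: rate_X/rate_NO = √(M_NO/M_X).
0.826 = √(30.01/M_X)
M_X = 30.01 / 0.826² = 30.01 / 0.6823 = 44.0 g/mol

44.0 g/mol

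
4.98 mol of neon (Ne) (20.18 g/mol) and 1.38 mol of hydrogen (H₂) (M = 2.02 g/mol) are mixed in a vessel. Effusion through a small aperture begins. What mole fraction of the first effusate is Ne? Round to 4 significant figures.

Effusion rate of each component ∝ n_i/√M_i (partial pressure × 1/√M).
So x_Ne in the escaping gas = (n_Ne/√M_Ne) / Σ(n_i/√M_i)
= (4.98/√20.18) / (4.98/√20.18 + 1.38/√2.02) = 1.109/(1.109 + 0.9710) = 0.5331.

0.5331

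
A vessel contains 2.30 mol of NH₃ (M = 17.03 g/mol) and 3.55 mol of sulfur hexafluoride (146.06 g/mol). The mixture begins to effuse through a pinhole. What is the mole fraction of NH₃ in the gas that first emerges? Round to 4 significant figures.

Each component's effusion rate ∝ (its partial pressure)·(1/√M) ∝ n_i/√M_i.
x_NH₃(eff) = (n_NH₃/√M_NH₃) / (n_NH₃/√M_NH₃ + n_SF₆/√M_SF₆)
= (2.30/√17.03) / (2.30/√17.03 + 3.55/√146.06) = 0.5573/(0.5573 + 0.2937) = 0.6549.

0.6549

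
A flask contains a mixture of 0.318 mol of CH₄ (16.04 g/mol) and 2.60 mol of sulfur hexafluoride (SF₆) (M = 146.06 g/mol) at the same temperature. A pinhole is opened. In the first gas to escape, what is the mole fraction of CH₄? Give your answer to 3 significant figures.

0.270

The effusion rate of species i is ∝ p_i/√M_i ∝ n_i/√M_i.
Mole fraction of CH₄ in the effusate = (n_CH₄/√M_CH₄) / (n_CH₄/√M_CH₄ + n_SF₆/√M_SF₆)
= (0.318/√16.04) / (0.318/√16.04 + 2.60/√146.06) = 0.07940/(0.07940 + 0.2151) = 0.270.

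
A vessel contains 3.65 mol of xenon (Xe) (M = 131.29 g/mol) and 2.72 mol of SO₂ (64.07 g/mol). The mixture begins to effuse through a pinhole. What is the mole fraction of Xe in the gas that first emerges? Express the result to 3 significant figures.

0.484

Effusion rate of each component ∝ n_i/√M_i (partial pressure × 1/√M).
So x_Xe in the escaping gas = (n_Xe/√M_Xe) / Σ(n_i/√M_i)
= (3.65/√131.29) / (3.65/√131.29 + 2.72/√64.07) = 0.3185/(0.3185 + 0.3398) = 0.484.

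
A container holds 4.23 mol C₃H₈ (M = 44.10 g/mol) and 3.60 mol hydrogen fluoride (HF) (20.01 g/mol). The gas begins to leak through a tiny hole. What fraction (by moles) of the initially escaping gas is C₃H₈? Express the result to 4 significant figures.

The effusion rate of species i is ∝ p_i/√M_i ∝ n_i/√M_i.
Mole fraction of C₃H₈ in the effusate = (n_C₃H₈/√M_C₃H₈) / (n_C₃H₈/√M_C₃H₈ + n_HF/√M_HF)
= (4.23/√44.10) / (4.23/√44.10 + 3.60/√20.01) = 0.6370/(0.6370 + 0.8048) = 0.4418.

0.4418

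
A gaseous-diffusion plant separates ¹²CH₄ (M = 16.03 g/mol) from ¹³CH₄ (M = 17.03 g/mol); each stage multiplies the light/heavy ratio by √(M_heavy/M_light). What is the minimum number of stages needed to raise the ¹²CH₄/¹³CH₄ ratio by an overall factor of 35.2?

118

Per stage α = (17.03/16.03)^(1/2) = 1.06238^0.5, giving ln α = 0.03026.
Need α^N ≥ 35.2 ⇒ N ≥ ln(35.2) / ln α = 3.561 / 0.03026 = 117.69.
Minimum whole number of stages: N = 118.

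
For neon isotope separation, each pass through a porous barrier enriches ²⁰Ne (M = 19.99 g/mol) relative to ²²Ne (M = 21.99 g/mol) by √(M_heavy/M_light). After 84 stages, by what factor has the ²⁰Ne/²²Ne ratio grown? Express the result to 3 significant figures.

The single-stage factor is √(M_heavy/M_light), so 84 stages give [√(21.99/19.99)]^84 = (21.99/19.99)^(84/2).
= 1.10005^42 = 54.9.

54.9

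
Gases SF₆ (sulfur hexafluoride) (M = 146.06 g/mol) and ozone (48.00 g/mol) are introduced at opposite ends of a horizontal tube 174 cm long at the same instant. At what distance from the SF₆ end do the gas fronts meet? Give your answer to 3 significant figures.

Graham's law gives d_SF₆/d_O₃ = rate_SF₆/rate_O₃ = √(M_O₃/M_SF₆) = √(48.00/146.06) = 0.5733.
With d_SF₆ + d_O₃ = 174 cm, d_O₃ = 174/(1 + 0.5733) = 110.6 cm.
d_SF₆ = 174 − 110.6 = 63.4 cm.

63.4 cm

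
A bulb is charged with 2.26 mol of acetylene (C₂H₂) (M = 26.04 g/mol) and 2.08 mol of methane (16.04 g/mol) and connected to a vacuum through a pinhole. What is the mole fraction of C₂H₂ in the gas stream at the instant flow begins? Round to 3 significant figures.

0.460

Rate_i ∝ x_i/√M_i (Graham's law weighted by mole fraction), so the effusate composition follows n_i/√M_i.
x_C₂H₂(eff) = (n_C₂H₂/√M_C₂H₂) / (n_C₂H₂/√M_C₂H₂ + n_CH₄/√M_CH₄)
= (2.26/√26.04) / (2.26/√26.04 + 2.08/√16.04) = 0.4429/(0.4429 + 0.5194) = 0.460.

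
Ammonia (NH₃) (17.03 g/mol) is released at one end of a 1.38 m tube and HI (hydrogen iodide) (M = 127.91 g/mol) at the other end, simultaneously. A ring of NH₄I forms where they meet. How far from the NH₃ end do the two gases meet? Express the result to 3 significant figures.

1.01 m

Distances travelled in equal time are proportional to diffusion rates, so d_NH₃/d_HI = √(M_HI/M_NH₃) = √(127.91/17.03) = 2.741.
With d_NH₃ + d_HI = 1.38 m, d_HI = 1.38/(1 + 2.741) = 0.3689 m.
d_NH₃ = 1.38 − 0.3689 = 1.01 m.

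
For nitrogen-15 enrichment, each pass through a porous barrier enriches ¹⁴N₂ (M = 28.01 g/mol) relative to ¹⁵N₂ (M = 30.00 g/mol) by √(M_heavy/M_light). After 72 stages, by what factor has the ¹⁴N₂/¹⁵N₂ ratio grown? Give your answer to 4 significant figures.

11.83

The single-stage factor is √(M_heavy/M_light), so 72 stages give [√(30.00/28.01)]^72 = (30.00/28.01)^(72/2).
= 1.07105^36 = 11.83.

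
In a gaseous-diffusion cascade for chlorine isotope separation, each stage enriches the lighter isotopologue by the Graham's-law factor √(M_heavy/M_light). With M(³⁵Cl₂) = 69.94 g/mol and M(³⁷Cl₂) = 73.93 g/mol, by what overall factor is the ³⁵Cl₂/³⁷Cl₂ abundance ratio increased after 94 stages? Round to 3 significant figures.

13.6

After 94 stages the ratio has grown by (√(73.93/69.94))^94 = (73.93/69.94)^(94/2).
= 1.05705^47 = 13.6.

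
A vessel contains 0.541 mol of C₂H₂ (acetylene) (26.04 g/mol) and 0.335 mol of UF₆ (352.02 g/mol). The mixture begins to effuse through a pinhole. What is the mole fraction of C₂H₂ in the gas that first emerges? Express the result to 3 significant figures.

Effusion rate of each component ∝ n_i/√M_i (partial pressure × 1/√M).
x_C₂H₂(eff) = (n_C₂H₂/√M_C₂H₂) / (n_C₂H₂/√M_C₂H₂ + n_UF₆/√M_UF₆)
= (0.541/√26.04) / (0.541/√26.04 + 0.335/√352.02) = 0.1060/(0.1060 + 0.01786) = 0.856.

0.856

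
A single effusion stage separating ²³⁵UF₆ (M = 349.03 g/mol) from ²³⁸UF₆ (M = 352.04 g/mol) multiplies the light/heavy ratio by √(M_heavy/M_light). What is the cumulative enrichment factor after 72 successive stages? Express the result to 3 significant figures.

Overall factor = α^72 with α = √(352.04/349.03), i.e. (352.04/349.03)^(72/2).
= 1.00862^36 = 1.36.

1.36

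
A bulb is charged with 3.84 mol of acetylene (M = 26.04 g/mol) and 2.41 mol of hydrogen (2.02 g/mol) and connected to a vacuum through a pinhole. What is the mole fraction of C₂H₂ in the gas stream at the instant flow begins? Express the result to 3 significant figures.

0.307

The effusion rate of species i is ∝ p_i/√M_i ∝ n_i/√M_i.
x_C₂H₂(eff) = (n_C₂H₂/√M_C₂H₂) / (n_C₂H₂/√M_C₂H₂ + n_H₂/√M_H₂)
= (3.84/√26.04) / (3.84/√26.04 + 2.41/√2.02) = 0.7525/(0.7525 + 1.696) = 0.307.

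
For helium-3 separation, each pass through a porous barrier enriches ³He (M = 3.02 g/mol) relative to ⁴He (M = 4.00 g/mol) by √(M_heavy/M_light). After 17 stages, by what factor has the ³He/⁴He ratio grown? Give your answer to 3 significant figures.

10.9

Overall factor = α^17 with α = √(4.00/3.02), i.e. (4.00/3.02)^(17/2).
= 1.32450^(17/2) = 10.9.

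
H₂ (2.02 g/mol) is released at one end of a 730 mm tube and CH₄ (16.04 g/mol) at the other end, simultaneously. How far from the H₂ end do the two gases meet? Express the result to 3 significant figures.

539 mm

Distances travelled in equal time are proportional to diffusion rates, so d_H₂/d_CH₄ = √(M_CH₄/M_H₂) = √(16.04/2.02) = 2.818.
With d_H₂ + d_CH₄ = 730 mm, d_CH₄ = 730/(1 + 2.818) = 191.2 mm.
d_H₂ = 730 − 191.2 = 539 mm.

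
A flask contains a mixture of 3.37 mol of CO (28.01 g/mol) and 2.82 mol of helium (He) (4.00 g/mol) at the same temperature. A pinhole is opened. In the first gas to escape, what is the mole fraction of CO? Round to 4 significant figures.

Rate_i ∝ x_i/√M_i (Graham's law weighted by mole fraction), so the effusate composition follows n_i/√M_i.
x_CO(eff) = (n_CO/√M_CO) / (n_CO/√M_CO + n_He/√M_He)
= (3.37/√28.01) / (3.37/√28.01 + 2.82/√4.00) = 0.6368/(0.6368 + 1.410) = 0.3111.

0.3111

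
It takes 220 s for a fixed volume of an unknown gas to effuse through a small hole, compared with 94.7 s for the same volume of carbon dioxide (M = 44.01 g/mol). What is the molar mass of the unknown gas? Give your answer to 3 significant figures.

Using Graham's law: t_X/t_CO₂ = √(M_X/M_CO₂).
220/94.7 = 2.323 = √(M_X/44.01)
M_X = 44.01 × 2.323² = 44.01 × 5.397 = 238 g/mol

238 g/mol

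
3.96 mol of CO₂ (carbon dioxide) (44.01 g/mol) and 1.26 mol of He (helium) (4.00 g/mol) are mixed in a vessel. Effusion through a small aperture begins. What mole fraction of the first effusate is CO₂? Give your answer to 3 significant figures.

Rate_i ∝ x_i/√M_i (Graham's law weighted by mole fraction), so the effusate composition follows n_i/√M_i.
So x_CO₂ in the escaping gas = (n_CO₂/√M_CO₂) / Σ(n_i/√M_i)
= (3.96/√44.01) / (3.96/√44.01 + 1.26/√4.00) = 0.5969/(0.5969 + 0.6300) = 0.487.

0.487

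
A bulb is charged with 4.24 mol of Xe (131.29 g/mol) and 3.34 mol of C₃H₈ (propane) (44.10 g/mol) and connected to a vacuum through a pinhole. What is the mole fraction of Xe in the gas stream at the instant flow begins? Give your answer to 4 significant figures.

0.4239

Each component's effusion rate ∝ (its partial pressure)·(1/√M) ∝ n_i/√M_i.
x_Xe(eff) = (n_Xe/√M_Xe) / (n_Xe/√M_Xe + n_C₃H₈/√M_C₃H₈)
= (4.24/√131.29) / (4.24/√131.29 + 3.34/√44.10) = 0.3700/(0.3700 + 0.5030) = 0.4239.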